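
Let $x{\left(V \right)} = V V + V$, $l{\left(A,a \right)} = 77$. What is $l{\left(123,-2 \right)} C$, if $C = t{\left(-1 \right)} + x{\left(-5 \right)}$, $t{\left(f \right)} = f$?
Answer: $1463$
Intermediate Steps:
$x{\left(V \right)} = V + V^{2}$ ($x{\left(V \right)} = V^{2} + V = V + V^{2}$)
$C = 19$ ($C = -1 - 5 \left(1 - 5\right) = -1 - -20 = -1 + 20 = 19$)
$l{\left(123,-2 \right)} C = 77 \cdot 19 = 1463$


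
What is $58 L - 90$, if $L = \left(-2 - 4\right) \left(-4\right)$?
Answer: $1302$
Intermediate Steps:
$L = 24$ ($L = \left(-6\right) \left(-4\right) = 24$)
$58 L - 90 = 58 \cdot 24 - 90 = 1392 - 90 = 1302$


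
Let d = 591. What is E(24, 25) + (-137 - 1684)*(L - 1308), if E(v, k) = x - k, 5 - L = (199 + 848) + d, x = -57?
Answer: 5355479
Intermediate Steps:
L = -1633 (L = 5 - ((199 + 848) + 591) = 5 - (1047 + 591) = 5 - 1*1638 = 5 - 1638 = -1633)
E(v, k) = -57 - k
E(24, 25) + (-137 - 1684)*(L - 1308) = (-57 - 1*25) + (-137 - 1684)*(-1633 - 1308) = (-57 - 25) - 1821*(-2941) = -82 + 5355561 = 5355479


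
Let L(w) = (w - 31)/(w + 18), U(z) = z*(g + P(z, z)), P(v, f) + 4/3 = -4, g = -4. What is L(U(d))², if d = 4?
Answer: 42025/3364 ≈ 12.493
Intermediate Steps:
P(v, f) = -16/3 (P(v, f) = -4/3 - 4 = -16/3)
U(z) = -28*z/3 (U(z) = z*(-4 - 16/3) = z*(-28/3) = -28*z/3)
L(w) = (-31 + w)/(18 + w)
L(U(d))² = ((-31 - 28/3*4)/(18 - 28/3*4))² = ((-31 - 112/3)/(18 - 112/3))² = (-205/3/(-58/3))² = (-3/58*(-205/3))² = (205/58)² = 42025/3364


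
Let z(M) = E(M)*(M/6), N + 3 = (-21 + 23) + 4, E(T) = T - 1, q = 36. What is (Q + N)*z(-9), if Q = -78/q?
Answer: 25/2 ≈ 12.500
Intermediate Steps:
Q = -13/6 (Q = -78/36 = -78*1/36 = -13/6 ≈ -2.1667)
E(T) = -1 + T
N = 3 (N = -3 + ((-21 + 23) + 4) = -3 + (2 + 4) = -3 + 6 = 3)
z(M) = M*(-1 + M)/6 (z(M) = (-1 + M)*(M/6) = M*(-1 + M)/6)
(Q + N)*z(-9) = (-13/6 + 3)*((1/6)*(-9)*(-1 - 9)) = 5*((1/6)*(-9)*(-10))/6 = (5/6)*15 = 25/2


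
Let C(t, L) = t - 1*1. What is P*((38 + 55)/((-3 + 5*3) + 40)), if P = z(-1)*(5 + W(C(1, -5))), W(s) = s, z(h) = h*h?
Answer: 465/52 ≈ 8.9423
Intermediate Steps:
z(h) = h**2
C(t, L) = -1 + t (C(t, L) = t - 1 = -1 + t)
P = 5 (P = (-1)**2*(5 + (-1 + 1)) = 1*(5 + 0) = 1*5 = 5)
P*((38 + 55)/((-3 + 5*3) + 40)) = 5*((38 + 55)/((-3 + 5*3) + 40)) = 5*(93/((-3 + 15) + 40)) = 5*(93/(12 + 40)) = 5*(93/52) = 465/52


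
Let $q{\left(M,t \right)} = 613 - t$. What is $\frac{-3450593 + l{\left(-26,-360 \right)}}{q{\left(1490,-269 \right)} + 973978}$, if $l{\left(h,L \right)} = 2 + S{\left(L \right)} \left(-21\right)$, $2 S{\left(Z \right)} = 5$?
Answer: $- \frac{6901287}{1949720} \approx -3.5396$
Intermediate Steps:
$S{\left(Z \right)} = \frac{5}{2}$ ($S{\left(Z \right)} = \frac{1}{2} \cdot 5 = \frac{5}{2}$)
$l{\left(h,L \right)} = - \frac{101}{2}$ ($l{\left(h,L \right)} = 2 + \frac{5}{2} \left(-21\right) = 2 - \frac{105}{2} = - \frac{101}{2}$)
$\frac{-3450593 + l{\left(-26,-360 \right)}}{q{\left(1490,-269 \right)} + 973978} = \frac{-3450593 - \frac{101}{2}}{\left(613 - -269\right) + 973978} = - \frac{6901287}{2 \left(\left(613 + 269\right) + 973978\right)} = - \frac{6901287}{2 \left(882 + 973978\right)} = - \frac{6901287}{2 \cdot 974860} = \left(- \frac{6901287}{2}\right) \frac{1}{974860} = - \frac{6901287}{1949720}$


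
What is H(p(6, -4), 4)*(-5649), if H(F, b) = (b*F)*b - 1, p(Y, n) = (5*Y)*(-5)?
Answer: 13563249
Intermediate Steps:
p(Y, n) = -25*Y
H(F, b) = -1 + F*b² (H(F, b) = (F*b)*b - 1 = F*b² - 1 = -1 + F*b²)
H(p(6, -4), 4)*(-5649) = (-1 - 25*6*4²)*(-5649) = (-1 - 150*16)*(-5649) = (-1 - 2400)*(-5649) = -2401*(-5649) = 13563249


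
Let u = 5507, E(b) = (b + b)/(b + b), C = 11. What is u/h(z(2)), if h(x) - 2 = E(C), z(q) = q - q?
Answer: 5507/3 ≈ 1835.7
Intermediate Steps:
E(b) = 1 (E(b) = (2*b)/((2*b)) = (2*b)*(1/(2*b)) = 1)
z(q) = 0
h(x) = 3 (h(x) = 2 + 1 = 3)
u/h(z(2)) = 5507/3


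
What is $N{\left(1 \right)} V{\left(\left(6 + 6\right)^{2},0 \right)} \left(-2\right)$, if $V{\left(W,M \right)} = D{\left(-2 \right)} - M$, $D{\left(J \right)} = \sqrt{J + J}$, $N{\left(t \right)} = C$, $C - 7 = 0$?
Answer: $- 28 i \approx - 28.0 i$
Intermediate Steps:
$C = 7$ ($C = 7 + 0 = 7$)
$N{\left(t \right)} = 7$
$D{\left(J \right)} = \sqrt{2} \sqrt{J}$ ($D{\left(J \right)} = \sqrt{2 J} = \sqrt{2} \sqrt{J}$)
$V{\left(W,M \right)} = - M + 2 i$ ($V{\left(W,M \right)} = \sqrt{2} \sqrt{-2} - M = \sqrt{2} i \sqrt{2} - M = 2 i - M = - M + 2 i$)
$N{\left(1 \right)} V{\left(\left(6 + 6\right)^{2},0 \right)} \left(-2\right) = 7 \left(\left(-1\right) 0 + 2 i\right) \left(-2\right) = 7 \left(0 + 2 i\right) \left(-2\right) = 7 \cdot 2 i \left(-2\right) = 14 i \left(-2\right) = - 28 i$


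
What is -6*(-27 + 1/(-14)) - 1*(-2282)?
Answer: 17111/7 ≈ 2444.4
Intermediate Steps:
-6*(-27 + 1/(-14)) - 1*(-2282) = -6*(-27 - 1/14) + 2282 = -6*(-379/14) + 2282 = 1137/7 + 2282 = 17111/7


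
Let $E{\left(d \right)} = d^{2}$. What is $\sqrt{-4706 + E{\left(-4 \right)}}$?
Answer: $i \sqrt{4690} \approx 68.484 i$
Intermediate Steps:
$\sqrt{-4706 + E{\left(-4 \right)}} = \sqrt{-4706 + \left(-4\right)^{2}} = \sqrt{-4706 + 16} = \sqrt{-4690} = i \sqrt{4690}$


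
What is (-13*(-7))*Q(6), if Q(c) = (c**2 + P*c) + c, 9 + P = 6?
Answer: 2184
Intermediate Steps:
P = -3 (P = -9 + 6 = -3)
Q(c) = c**2 - 2*c (Q(c) = (c**2 - 3*c) + c = c**2 - 2*c)
(-13*(-7))*Q(6) = (-13*(-7))*(6*(-2 + 6)) = 91*(6*4) = 91*24 = 2184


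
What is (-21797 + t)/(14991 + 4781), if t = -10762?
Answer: -32559/19772 ≈ -1.6467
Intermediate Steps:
(-21797 + t)/(14991 + 4781) = (-21797 - 10762)/(14991 + 4781) = -32559/19772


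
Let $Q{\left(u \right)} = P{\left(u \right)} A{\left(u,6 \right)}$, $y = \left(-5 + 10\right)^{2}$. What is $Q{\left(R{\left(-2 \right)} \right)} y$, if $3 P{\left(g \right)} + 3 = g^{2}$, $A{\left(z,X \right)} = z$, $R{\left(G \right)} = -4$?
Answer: $- \frac{1300}{3} \approx -433.33$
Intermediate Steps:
$y = 25$ ($y = 5^{2} = 25$)
$P{\left(g \right)} = -1 + \frac{g^{2}}{3}$
$Q{\left(u \right)} = u \left(-1 + \frac{u^{2}}{3}\right)$ ($Q{\left(u \right)} = \left(-1 + \frac{u^{2}}{3}\right) u = u \left(-1 + \frac{u^{2}}{3}\right)$)
$Q{\left(R{\left(-2 \right)} \right)} y = \left(\left(-1\right) \left(-4\right) + \frac{\left(-4\right)^{3}}{3}\right) 25 = \left(4 + \frac{1}{3} \left(-64\right)\right) 25 = \left(4 - \frac{64}{3}\right) 25 = \left(- \frac{52}{3}\right) 25 = - \frac{1300}{3}$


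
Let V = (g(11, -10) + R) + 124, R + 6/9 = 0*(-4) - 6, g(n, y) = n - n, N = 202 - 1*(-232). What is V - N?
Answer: -950/3 ≈ -316.67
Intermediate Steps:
N = 434 (N = 202 + 232 = 434)
g(n, y) = 0
R = -20/3 (R = -⅔ + (0*(-4) - 6) = -⅔ + (0 - 6) = -⅔ - 6 = -20/3 ≈ -6.6667)
V = 352/3 (V = (0 - 20/3) + 124 = -20/3 + 124 = 352/3 ≈ 117.33)
V - N = 352/3 - 1*434 = 352/3 - 434 = -950/3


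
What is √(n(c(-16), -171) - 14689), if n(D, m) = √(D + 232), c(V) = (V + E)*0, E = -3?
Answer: √(-14689 + 2*√58) ≈ 121.14*I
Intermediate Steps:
c(V) = 0 (c(V) = (V - 3)*0 = (-3 + V)*0 = 0)
n(D, m) = √(232 + D)
√(n(c(-16), -171) - 14689) = √(√(232 + 0) - 14689) = √(√232 - 14689) = √(2*√58 - 14689) = √(-14689 + 2*√58)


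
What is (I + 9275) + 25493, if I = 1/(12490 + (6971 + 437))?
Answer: 691813665/19898 ≈ 34768.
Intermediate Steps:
I = 1/19898 (I = 1/(12490 + 7408) = 1/19898 ≈ 5.0256e-5)
(I + 9275) + 25493 = (1/19898 + 9275) + 25493 = 184553951/19898 + 25493 = 691813665/19898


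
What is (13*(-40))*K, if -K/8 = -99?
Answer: -411840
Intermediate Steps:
K = 792 (K = -8*(-99) = 792)
(13*(-40))*K = (13*(-40))*792 = -520*792 = -411840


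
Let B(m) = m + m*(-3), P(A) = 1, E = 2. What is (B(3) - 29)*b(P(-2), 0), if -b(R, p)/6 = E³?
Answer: 1680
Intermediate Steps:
b(R, p) = -48 (b(R, p) = -6*2³ = -6*8 = -48)
B(m) = -2*m (B(m) = m - 3*m = -2*m)
(B(3) - 29)*b(P(-2), 0) = (-2*3 - 29)*(-48) = (-6 - 29)*(-48) = -35*(-48) = 1680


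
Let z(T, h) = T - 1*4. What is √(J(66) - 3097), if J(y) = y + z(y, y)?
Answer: I*√2969 ≈ 54.489*I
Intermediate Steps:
z(T, h) = -4 + T (z(T, h) = T - 4 = -4 + T)
J(y) = -4 + 2*y (J(y) = y + (-4 + y) = -4 + 2*y)
√(J(66) - 3097) = √((-4 + 2*66) - 3097) = √((-4 + 132) - 3097) = √(128 - 3097) = √(-2969) = I*√2969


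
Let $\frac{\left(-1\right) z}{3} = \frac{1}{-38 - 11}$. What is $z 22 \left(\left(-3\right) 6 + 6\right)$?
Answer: $- \frac{792}{49} \approx -16.163$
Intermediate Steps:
$z = \frac{3}{49}$ ($z = - \frac{3}{-38 - 11} = - \frac{3}{-49} = \left(-3\right) \left(- \frac{1}{49}\right) = \frac{3}{49} \approx 0.061224$)
$z 22 \left(\left(-3\right) 6 + 6\right) = \frac{3}{49} \cdot 22 \left(\left(-3\right) 6 + 6\right) = \frac{66 \left(-18 + 6\right)}{49} = \frac{66}{49} \left(-12\right) = - \frac{792}{49}$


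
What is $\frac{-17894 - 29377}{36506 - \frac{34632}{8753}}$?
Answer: $- \frac{59109009}{45643198} \approx -1.295$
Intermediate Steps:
$\frac{-17894 - 29377}{36506 - \frac{34632}{8753}} = - \frac{47271}{36506 - \frac{34632}{8753}} = - \frac{47271}{\frac{319502386}{8753}} = \left(-47271\right) \frac{8753}{319502386} = - \frac{59109009}{45643198}$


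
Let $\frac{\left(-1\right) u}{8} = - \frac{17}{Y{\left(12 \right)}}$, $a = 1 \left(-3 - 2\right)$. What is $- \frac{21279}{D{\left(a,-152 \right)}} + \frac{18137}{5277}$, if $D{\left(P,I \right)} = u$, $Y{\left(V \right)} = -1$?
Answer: $\frac{114755915}{717672} \approx 159.9$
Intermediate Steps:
$a = -5$ ($a = 1 \left(-5\right) = -5$)
$u = -136$ ($u = - 8 \left(- \frac{17}{-1}\right) = - 8 \left(\left(-17\right) \left(-1\right)\right) = \left(-8\right) 17 = -136$)
$D{\left(P,I \right)} = -136$
$- \frac{21279}{D{\left(a,-152 \right)}} + \frac{18137}{5277} = - \frac{21279}{-136} + \frac{18137}{5277} = \left(-21279\right) \left(- \frac{1}{136}\right) + 18137 \cdot \frac{1}{5277} = \frac{21279}{136} + \frac{18137}{5277} = \frac{114755915}{717672}$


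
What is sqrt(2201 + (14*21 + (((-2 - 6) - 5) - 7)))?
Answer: 15*sqrt(11) ≈ 49.749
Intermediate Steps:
sqrt(2201 + (14*21 + (((-2 - 6) - 5) - 7))) = sqrt(2201 + (294 + ((-8 - 5) - 7))) = sqrt(2201 + (294 + (-13 - 7))) = sqrt(2201 + (294 - 20)) = sqrt(2201 + 274) = sqrt(2475) = 15*sqrt(11)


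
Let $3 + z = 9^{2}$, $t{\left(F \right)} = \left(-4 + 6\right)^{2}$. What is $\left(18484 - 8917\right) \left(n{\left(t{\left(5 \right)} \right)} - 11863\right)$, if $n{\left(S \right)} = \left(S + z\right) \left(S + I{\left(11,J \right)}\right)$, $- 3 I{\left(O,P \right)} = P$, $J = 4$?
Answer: $-111401337$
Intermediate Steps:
$I{\left(O,P \right)} = - \frac{P}{3}$
$t{\left(F \right)} = 4$ ($t{\left(F \right)} = 2^{2} = 4$)
$z = 78$ ($z = -3 + 9^{2} = -3 + 81 = 78$)
$n{\left(S \right)} = \left(78 + S\right) \left(- \frac{4}{3} + S\right)$ ($n{\left(S \right)} = \left(S + 78\right) \left(S - \frac{4}{3}\right) = \left(78 + S\right) \left(S - \frac{4}{3}\right) = \left(78 + S\right) \left(- \frac{4}{3} + S\right)$)
$\left(18484 - 8917\right) \left(n{\left(t{\left(5 \right)} \right)} - 11863\right) = \left(18484 - 8917\right) \left(\left(-104 + 4^{2} + \frac{230}{3} \cdot 4\right) - 11863\right) = 9567 \left(\left(-104 + 16 + \frac{920}{3}\right) - 11863\right) = 9567 \left(\frac{656}{3} - 11863\right) = 9567 \left(- \frac{34933}{3}\right) = -111401337$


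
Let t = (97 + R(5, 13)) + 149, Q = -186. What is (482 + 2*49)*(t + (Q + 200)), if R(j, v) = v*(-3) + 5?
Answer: 131080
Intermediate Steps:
R(j, v) = 5 - 3*v (R(j, v) = -3*v + 5 = 5 - 3*v)
t = 212 (t = (97 + (5 - 3*13)) + 149 = (97 + (5 - 39)) + 149 = (97 - 34) + 149 = 63 + 149 = 212)
(482 + 2*49)*(t + (Q + 200)) = (482 + 2*49)*(212 + (-186 + 200)) = (482 + 98)*(212 + 14) = 580*226 = 131080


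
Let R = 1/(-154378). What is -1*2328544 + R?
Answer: -359475965633/154378 ≈ -2.3285e+6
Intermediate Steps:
R = -1/154378 ≈ -6.4776e-6
-1*2328544 + R = -1*2328544 - 1/154378 = -2328544 - 1/154378 = -359475965633/154378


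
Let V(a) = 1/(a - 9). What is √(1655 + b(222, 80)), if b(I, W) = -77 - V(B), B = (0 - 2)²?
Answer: √39455/5 ≈ 39.727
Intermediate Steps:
B = 4 (B = (-2)² = 4)
V(a) = 1/(-9 + a)
b(I, W) = -384/5 (b(I, W) = -77 - 1/(-9 + 4) = -77 - 1/(-5) = -77 - 1*(-⅕) = -77 + ⅕ = -384/5)
√(1655 + b(222, 80)) = √(1655 - 384/5) = √(7891/5) = √39455/5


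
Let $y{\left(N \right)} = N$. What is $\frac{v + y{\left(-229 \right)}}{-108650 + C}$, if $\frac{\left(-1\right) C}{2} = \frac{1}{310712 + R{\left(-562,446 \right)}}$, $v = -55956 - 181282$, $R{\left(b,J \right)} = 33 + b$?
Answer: $\frac{73658226461}{33701382952} \approx 2.1856$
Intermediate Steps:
$v = -237238$ ($v = -55956 - 181282 = -237238$)
$C = - \frac{2}{310183}$ ($C = - \frac{2}{310712 + \left(33 - 562\right)} = - \frac{2}{310712 - 529} = - \frac{2}{310183} \approx -6.4478 \cdot 10^{-6}$)
$\frac{v + y{\left(-229 \right)}}{-108650 + C} = \frac{-237238 - 229}{-108650 - \frac{2}{310183}} = - \frac{237467}{- \frac{33701382952}{310183}} = \left(-237467\right) \left(- \frac{310183}{33701382952}\right) = \frac{73658226461}{33701382952}$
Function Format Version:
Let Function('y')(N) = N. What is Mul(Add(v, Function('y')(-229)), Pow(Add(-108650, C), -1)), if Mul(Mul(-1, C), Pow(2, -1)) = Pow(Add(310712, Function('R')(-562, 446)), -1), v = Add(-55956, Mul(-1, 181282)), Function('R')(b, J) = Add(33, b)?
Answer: Rational(73658226461, 33701382952) ≈ 2.1856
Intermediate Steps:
v = -237238 (v = Add(-55956, -181282) = -237238)
C = Rational(-2, 310183) (C = Mul(-2, Pow(Add(310712, Add(33, -562)), -1)) = Mul(-2, Pow(Add(310712, -529), -1)) = Mul(-2, Pow(310183, -1)) = Mul(-2, Rational(1, 310183)) = Rational(-2, 310183) ≈ -6.4478e-6)
Mul(Add(v, Function('y')(-229)), Pow(Add(-108650, C), -1)) = Mul(Add(-237238, -229), Pow(Add(-108650, Rational(-2, 310183)), -1)) = Mul(-237467, Pow(Rational(-33701382952, 310183), -1)) = Mul(-237467, Rational(-310183, 33701382952)) = Rational(73658226461, 33701382952)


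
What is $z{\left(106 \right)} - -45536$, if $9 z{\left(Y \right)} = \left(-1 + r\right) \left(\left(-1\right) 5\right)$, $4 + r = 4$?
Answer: $\frac{409829}{9} \approx 45537.0$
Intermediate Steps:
$r = 0$ ($r = -4 + 4 = 0$)
$z{\left(Y \right)} = \frac{5}{9}$ ($z{\left(Y \right)} = \frac{\left(-1 + 0\right) \left(\left(-1\right) 5\right)}{9} = \frac{\left(-1\right) \left(-5\right)}{9} = \frac{1}{9} \cdot 5 = \frac{5}{9}$)
$z{\left(106 \right)} - -45536 = \frac{5}{9} - -45536 = \frac{5}{9} + 45536 = \frac{409829}{9}$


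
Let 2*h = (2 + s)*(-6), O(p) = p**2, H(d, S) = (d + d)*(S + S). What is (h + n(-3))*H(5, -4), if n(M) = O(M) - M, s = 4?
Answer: 480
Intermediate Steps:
H(d, S) = 4*S*d (H(d, S) = (2*d)*(2*S) = 4*S*d)
h = -18 (h = ((2 + 4)*(-6))/2 = (6*(-6))/2 = (1/2)*(-36) = -18)
n(M) = M**2 - M
(h + n(-3))*H(5, -4) = (-18 - 3*(-1 - 3))*(4*(-4)*5) = (-18 - 3*(-4))*(-80) = (-18 + 12)*(-80) = -6*(-80) = 480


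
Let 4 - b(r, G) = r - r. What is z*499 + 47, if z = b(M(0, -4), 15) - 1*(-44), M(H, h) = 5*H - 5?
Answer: 23999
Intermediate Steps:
M(H, h) = -5 + 5*H
b(r, G) = 4 (b(r, G) = 4 - (r - r) = 4 - 1*0 = 4 + 0 = 4)
z = 48 (z = 4 - 1*(-44) = 4 + 44 = 48)
z*499 + 47 = 48*499 + 47 = 23952 + 47 = 23999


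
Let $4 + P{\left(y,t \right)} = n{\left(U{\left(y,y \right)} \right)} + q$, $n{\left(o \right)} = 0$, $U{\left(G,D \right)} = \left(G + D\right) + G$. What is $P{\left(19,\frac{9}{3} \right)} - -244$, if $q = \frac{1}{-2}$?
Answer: $\frac{479}{2} \approx 239.5$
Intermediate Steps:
$U{\left(G,D \right)} = D + 2 G$ ($U{\left(G,D \right)} = \left(D + G\right) + G = D + 2 G$)
$q = - \frac{1}{2} \approx -0.5$
$P{\left(y,t \right)} = - \frac{9}{2}$ ($P{\left(y,t \right)} = -4 + \left(0 - \frac{1}{2}\right) = -4 - \frac{1}{2} = - \frac{9}{2}$)
$P{\left(19,\frac{9}{3} \right)} - -244 = - \frac{9}{2} - -244 = - \frac{9}{2} + 244 = \frac{479}{2}$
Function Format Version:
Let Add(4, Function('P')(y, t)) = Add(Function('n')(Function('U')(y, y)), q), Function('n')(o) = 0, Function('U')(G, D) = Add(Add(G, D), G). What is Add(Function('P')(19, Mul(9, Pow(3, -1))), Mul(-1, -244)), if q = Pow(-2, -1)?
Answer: Rational(479, 2) ≈ 239.50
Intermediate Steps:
Function('U')(G, D) = Add(D, Mul(2, G)) (Function('U')(G, D) = Add(Add(D, G), G) = Add(D, Mul(2, G)))
q = Rational(-1, 2) ≈ -0.50000
Function('P')(y, t) = Rational(-9, 2) (Function('P')(y, t) = Add(-4, Add(0, Rational(-1, 2))) = Add(-4, Rational(-1, 2)) = Rational(-9, 2))
Add(Function('P')(19, Mul(9, Pow(3, -1))), Mul(-1, -244)) = Add(Rational(-9, 2), Mul(-1, -244)) = Add(Rational(-9, 2), 244) = Rational(479, 2)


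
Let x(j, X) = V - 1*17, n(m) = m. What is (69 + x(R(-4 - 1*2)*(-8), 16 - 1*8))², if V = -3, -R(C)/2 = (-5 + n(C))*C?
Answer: 2401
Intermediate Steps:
R(C) = -2*C*(-5 + C) (R(C) = -2*(-5 + C)*C = -2*C*(-5 + C))
x(j, X) = -20 (x(j, X) = -3 - 1*17 = -3 - 17 = -20)
(69 + x(R(-4 - 1*2)*(-8), 16 - 1*8))² = (69 - 20)² = 49² = 2401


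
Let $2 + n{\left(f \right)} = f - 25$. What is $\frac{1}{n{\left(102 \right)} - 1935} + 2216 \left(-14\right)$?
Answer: $- \frac{57704641}{1860} \approx -31024.0$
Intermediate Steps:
$n{\left(f \right)} = -27 + f$ ($n{\left(f \right)} = -2 + \left(f - 25\right) = -2 + \left(-25 + f\right) = -27 + f$)
$\frac{1}{n{\left(102 \right)} - 1935} + 2216 \left(-14\right) = \frac{1}{\left(-27 + 102\right) - 1935} + 2216 \left(-14\right) = \frac{1}{75 - 1935} - 31024 = \frac{1}{-1860} - 31024 = - \frac{1}{1860} - 31024 = - \frac{57704641}{1860}$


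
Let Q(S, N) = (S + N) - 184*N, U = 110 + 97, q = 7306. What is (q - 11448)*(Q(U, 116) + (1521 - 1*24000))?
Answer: 180177000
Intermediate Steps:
U = 207
Q(S, N) = S - 183*N (Q(S, N) = (N + S) - 184*N = S - 183*N)
(q - 11448)*(Q(U, 116) + (1521 - 1*24000)) = (7306 - 11448)*((207 - 183*116) + (1521 - 1*24000)) = -4142*((207 - 21228) + (1521 - 24000)) = -4142*(-21021 - 22479) = -4142*(-43500) = 180177000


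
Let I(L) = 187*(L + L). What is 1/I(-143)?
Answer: -1/53482 ≈ -1.8698e-5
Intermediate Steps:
I(L) = 374*L (I(L) = 187*(2*L) = 374*L)
1/I(-143) = 1/(374*(-143)) = 1/(-53482) = -1/53482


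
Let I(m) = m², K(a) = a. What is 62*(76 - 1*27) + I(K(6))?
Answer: 3074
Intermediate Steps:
62*(76 - 1*27) + I(K(6)) = 62*(76 - 1*27) + 6² = 62*(76 - 27) + 36 = 62*49 + 36 = 3038 + 36 = 3074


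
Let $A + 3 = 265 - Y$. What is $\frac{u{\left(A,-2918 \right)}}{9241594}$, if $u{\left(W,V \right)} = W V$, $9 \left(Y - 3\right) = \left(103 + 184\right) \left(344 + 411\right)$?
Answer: $\frac{312742486}{41587173} \approx 7.5202$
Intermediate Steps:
$Y = \frac{216712}{9}$ ($Y = 3 + \frac{\left(103 + 184\right) \left(344 + 411\right)}{9} = 3 + \frac{287 \cdot 755}{9} = 3 + \frac{1}{9} \cdot 216685 = 3 + \frac{216685}{9} = \frac{216712}{9} \approx 24079.0$)
$A = - \frac{214354}{9}$ ($A = -3 + \left(265 - \frac{216712}{9}\right) = -3 - \frac{214327}{9} = - \frac{214354}{9} \approx -23817.0$)
$u{\left(W,V \right)} = V W$
$\frac{u{\left(A,-2918 \right)}}{9241594} = \frac{\left(-2918\right) \left(- \frac{214354}{9}\right)}{9241594} = \frac{625484972}{9} \cdot \frac{1}{9241594} = \frac{312742486}{41587173}$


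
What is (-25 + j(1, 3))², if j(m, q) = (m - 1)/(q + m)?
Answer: 625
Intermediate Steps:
j(m, q) = (-1 + m)/(m + q)
(-25 + j(1, 3))² = (-25 + (-1 + 1)/(1 + 3))² = (-25 + 0/4)² = (-25 + (¼)*0)² = (-25 + 0)² = (-25)² = 625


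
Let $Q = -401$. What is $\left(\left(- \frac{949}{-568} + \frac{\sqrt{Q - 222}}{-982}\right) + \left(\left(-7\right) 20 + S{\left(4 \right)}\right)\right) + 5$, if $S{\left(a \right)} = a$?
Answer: $- \frac{73459}{568} - \frac{i \sqrt{623}}{982} \approx -129.33 - 0.025417 i$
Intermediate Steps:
$\left(\left(- \frac{949}{-568} + \frac{\sqrt{Q - 222}}{-982}\right) + \left(\left(-7\right) 20 + S{\left(4 \right)}\right)\right) + 5 = \left(\left(- \frac{949}{-568} + \frac{\sqrt{-401 - 222}}{-982}\right) + \left(\left(-7\right) 20 + 4\right)\right) + 5 = \left(\left(\left(-949\right) \left(- \frac{1}{568}\right) + \sqrt{-623} \left(- \frac{1}{982}\right)\right) + \left(-140 + 4\right)\right) + 5 = \left(\left(\frac{949}{568} + i \sqrt{623} \left(- \frac{1}{982}\right)\right) - 136\right) + 5 = \left(\left(\frac{949}{568} - \frac{i \sqrt{623}}{982}\right) - 136\right) + 5 = \left(- \frac{76299}{568} - \frac{i \sqrt{623}}{982}\right) + 5 = - \frac{73459}{568} - \frac{i \sqrt{623}}{982}$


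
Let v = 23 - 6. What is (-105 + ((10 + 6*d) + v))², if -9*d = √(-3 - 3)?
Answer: 18244/3 + 104*I*√6 ≈ 6081.3 + 254.75*I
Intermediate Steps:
d = -I*√6/9 (d = -√(-3 - 3)/9 = -I*√6/9 ≈ -0.27217*I)
v = 17
(-105 + ((10 + 6*d) + v))² = (-105 + ((10 + 6*(-I*√6/9)) + 17))² = (-105 + ((10 - 2*I*√6/3) + 17))² = (-105 + (27 - 2*I*√6/3))² = (-78 - 2*I*√6/3)²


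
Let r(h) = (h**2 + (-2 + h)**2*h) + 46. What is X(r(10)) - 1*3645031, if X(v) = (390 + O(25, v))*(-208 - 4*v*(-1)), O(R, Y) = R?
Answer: -2426591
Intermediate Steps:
r(h) = 46 + h**2 + h*(-2 + h)**2 (r(h) = (h**2 + h*(-2 + h)**2) + 46 = 46 + h**2 + h*(-2 + h)**2)
X(v) = -86320 + 1660*v (X(v) = (390 + 25)*(-208 - 4*v*(-1)) = 415*(-208 + 4*v) = -86320 + 1660*v)
X(r(10)) - 1*3645031 = (-86320 + 1660*(46 + 10**2 + 10*(-2 + 10)**2)) - 1*3645031 = (-86320 + 1660*(46 + 100 + 10*8**2)) - 3645031 = (-86320 + 1660*(46 + 100 + 10*64)) - 3645031 = (-86320 + 1660*(46 + 100 + 640)) - 3645031 = (-86320 + 1660*786) - 3645031 = (-86320 + 1304760) - 3645031 = 1218440 - 3645031 = -2426591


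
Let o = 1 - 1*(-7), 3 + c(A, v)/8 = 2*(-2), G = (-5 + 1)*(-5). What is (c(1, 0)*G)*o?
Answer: -8960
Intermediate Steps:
G = 20 (G = -4*(-5) = 20)
c(A, v) = -56 (c(A, v) = -24 + 8*(2*(-2)) = -24 + 8*(-4) = -24 - 32 = -56)
o = 8 (o = 1 + 7 = 8)
(c(1, 0)*G)*o = -56*20*8 = -1120*8 = -8960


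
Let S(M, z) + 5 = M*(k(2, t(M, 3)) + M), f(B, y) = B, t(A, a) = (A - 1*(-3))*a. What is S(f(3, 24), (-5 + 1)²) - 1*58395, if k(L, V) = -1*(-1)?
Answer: -58388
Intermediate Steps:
t(A, a) = a*(3 + A) (t(A, a) = (A + 3)*a = (3 + A)*a = a*(3 + A))
k(L, V) = 1
S(M, z) = -5 + M*(1 + M)
S(f(3, 24), (-5 + 1)²) - 1*58395 = (-5 + 3 + 3²) - 1*58395 = (-5 + 3 + 9) - 58395 = 7 - 58395 = -58388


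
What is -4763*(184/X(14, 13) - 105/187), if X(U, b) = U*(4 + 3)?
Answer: -5221547/833 ≈ -6268.4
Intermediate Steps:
X(U, b) = 7*U (X(U, b) = U*7 = 7*U)
-4763*(184/X(14, 13) - 105/187) = -4763*(184/((7*14)) - 105/187) = -4763*(184/98 - 105*1/187) = -4763*(184*(1/98) - 105/187) = -4763*(92/49 - 105/187) = -4763*12059/9163 = -5221547/833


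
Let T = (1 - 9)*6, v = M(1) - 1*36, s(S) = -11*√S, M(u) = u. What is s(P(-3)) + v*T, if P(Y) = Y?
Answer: 1680 - 11*I*√3 ≈ 1680.0 - 19.053*I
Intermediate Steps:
v = -35 (v = 1 - 1*36 = 1 - 36 = -35)
T = -48 (T = -8*6 = -48)
s(P(-3)) + v*T = -11*I*√3 - 35*(-48) = -11*I*√3 + 1680 = 1680 - 11*I*√3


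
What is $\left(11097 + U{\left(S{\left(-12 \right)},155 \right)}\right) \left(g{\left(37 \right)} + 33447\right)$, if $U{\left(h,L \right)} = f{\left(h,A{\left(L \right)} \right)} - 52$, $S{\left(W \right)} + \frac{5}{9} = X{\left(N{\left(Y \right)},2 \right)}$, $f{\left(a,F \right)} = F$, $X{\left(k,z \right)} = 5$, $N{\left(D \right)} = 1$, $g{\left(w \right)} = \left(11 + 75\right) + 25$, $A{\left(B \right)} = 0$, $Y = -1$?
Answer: $370648110$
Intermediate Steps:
$g{\left(w \right)} = 111$ ($g{\left(w \right)} = 86 + 25 = 111$)
$S{\left(W \right)} = \frac{40}{9}$ ($S{\left(W \right)} = - \frac{5}{9} + 5 = \frac{40}{9}$)
$U{\left(h,L \right)} = -52$ ($U{\left(h,L \right)} = 0 - 52 = -52$)
$\left(11097 + U{\left(S{\left(-12 \right)},155 \right)}\right) \left(g{\left(37 \right)} + 33447\right) = \left(11097 - 52\right) \left(111 + 33447\right) = 11045 \cdot 33558 = 370648110$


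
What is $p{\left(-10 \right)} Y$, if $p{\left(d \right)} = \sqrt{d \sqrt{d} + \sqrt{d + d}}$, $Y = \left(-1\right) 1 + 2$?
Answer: $\sqrt[4]{10} \sqrt{- i} \sqrt{10 - \sqrt{2}} \approx 3.6845 - 3.6845 i$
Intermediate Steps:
$Y = 1$ ($Y = -1 + 2 = 1$)
$p{\left(d \right)} = \sqrt{d^{\frac{3}{2}} + \sqrt{2} \sqrt{d}}$ ($p{\left(d \right)} = \sqrt{d^{\frac{3}{2}} + \sqrt{2 d}} = \sqrt{d^{\frac{3}{2}} + \sqrt{2} \sqrt{d}}$)
$p{\left(-10 \right)} Y = \sqrt{\sqrt{-10} \left(-10 + \sqrt{2}\right)} 1 = \sqrt{i \sqrt{10} \left(-10 + \sqrt{2}\right)} 1 = \sqrt[4]{10} \sqrt{i \left(-10 + \sqrt{2}\right)} 1 = \sqrt[4]{10} \sqrt{i \left(-10 + \sqrt{2}\right)}$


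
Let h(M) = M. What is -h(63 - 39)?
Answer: -24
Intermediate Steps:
-h(63 - 39) = -(63 - 39) = -1*24 = -24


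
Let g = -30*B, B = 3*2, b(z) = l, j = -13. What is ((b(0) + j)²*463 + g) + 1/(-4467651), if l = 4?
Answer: 166746138272/4467651 ≈ 37323.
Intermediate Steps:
b(z) = 4
B = 6
g = -180 (g = -30*6 = -180)
((b(0) + j)²*463 + g) + 1/(-4467651) = ((4 - 13)²*463 - 180) + 1/(-4467651) = ((-9)²*463 - 180) - 1/4467651 = (81*463 - 180) - 1/4467651 = (37503 - 180) - 1/4467651 = 37323 - 1/4467651 = 166746138272/4467651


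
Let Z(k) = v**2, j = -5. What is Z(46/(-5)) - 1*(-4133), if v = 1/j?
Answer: 103326/25 ≈ 4133.0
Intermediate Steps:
v = -1/5 (v = 1/(-5) = -1/5 ≈ -0.20000)
Z(k) = 1/25 (Z(k) = (-1/5)**2 = 1/25)
Z(46/(-5)) - 1*(-4133) = 1/25 - 1*(-4133) = 1/25 + 4133 = 103326/25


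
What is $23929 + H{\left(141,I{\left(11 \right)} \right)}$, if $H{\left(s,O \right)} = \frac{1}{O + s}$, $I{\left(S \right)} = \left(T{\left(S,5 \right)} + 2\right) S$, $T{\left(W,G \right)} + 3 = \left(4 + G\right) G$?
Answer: $\frac{14955626}{625} \approx 23929.0$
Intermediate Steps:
$T{\left(W,G \right)} = -3 + G \left(4 + G\right)$ ($T{\left(W,G \right)} = -3 + \left(4 + G\right) G = -3 + G \left(4 + G\right)$)
$I{\left(S \right)} = 44 S$ ($I{\left(S \right)} = \left(\left(-3 + 5^{2} + 4 \cdot 5\right) + 2\right) S = \left(\left(-3 + 25 + 20\right) + 2\right) S = \left(42 + 2\right) S = 44 S$)
$23929 + H{\left(141,I{\left(11 \right)} \right)} = 23929 + \frac{1}{44 \cdot 11 + 141} = 23929 + \frac{1}{484 + 141} = 23929 + \frac{1}{625} = \frac{14955626}{625}$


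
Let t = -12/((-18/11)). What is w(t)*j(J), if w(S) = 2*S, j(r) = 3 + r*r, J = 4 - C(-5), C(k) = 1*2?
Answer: 308/3 ≈ 102.67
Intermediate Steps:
C(k) = 2
J = 2 (J = 4 - 1*2 = 4 - 2 = 2)
j(r) = 3 + r²
t = 22/3 (t = -12/((-18*1/11)) = -12/(-18/11) = -12*(-11/18) = 22/3 ≈ 7.3333)
w(t)*j(J) = (2*(22/3))*(3 + 2²) = 44*(3 + 4)/3 = (44/3)*7 = 308/3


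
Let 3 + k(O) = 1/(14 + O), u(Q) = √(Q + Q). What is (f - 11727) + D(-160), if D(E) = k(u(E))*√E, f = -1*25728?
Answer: (-149820*√5 - 82*√10 + 262185*I - 240*I*√2)/(-7*I + 4*√5) ≈ -37455.0 - 37.604*I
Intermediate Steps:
u(Q) = √2*√Q (u(Q) = √(2*Q) = √2*√Q)
f = -25728
k(O) = -3 + 1/(14 + O)
D(E) = √E*(-41 - 3*√2*√E)/(14 + √2*√E) (D(E) = ((-41 - 3*√2*√E)/(14 + √2*√E))*√E = √E*(-41 - 3*√2*√E)/(14 + √2*√E))
(f - 11727) + D(-160) = (-25728 - 11727) + (-164*I*√10 - 3*(-160)*√2)/(14 + √2*√(-160)) = -37455 + (-164*I*√10 + 480*√2)/(14 + √2*(4*I*√10)) = -37455 + (-164*I*√10 + 480*√2)/(14 + 8*I*√5) = -37455 + (480*√2 - 164*I*√10)/(14 + 8*I*√5)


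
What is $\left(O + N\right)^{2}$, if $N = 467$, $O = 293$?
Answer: $577600$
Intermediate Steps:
$\left(O + N\right)^{2} = \left(293 + 467\right)^{2} = 760^{2} = 577600$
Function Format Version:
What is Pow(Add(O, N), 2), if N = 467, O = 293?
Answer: 577600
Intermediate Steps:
Pow(Add(O, N), 2) = Pow(Add(293, 467), 2) = Pow(760, 2) = 577600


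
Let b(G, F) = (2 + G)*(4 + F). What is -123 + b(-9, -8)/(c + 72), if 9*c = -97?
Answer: -67521/551 ≈ -122.54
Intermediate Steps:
c = -97/9 (c = (1/9)*(-97) = -97/9 ≈ -10.778)
-123 + b(-9, -8)/(c + 72) = -123 + (8 + 2*(-8) + 4*(-9) - 8*(-9))/(-97/9 + 72) = -123 + (8 - 16 - 36 + 72)/(551/9) = -123 + (9/551)*28 = -123 + 252/551 = -67521/551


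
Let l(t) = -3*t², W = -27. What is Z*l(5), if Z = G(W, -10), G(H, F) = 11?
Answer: -825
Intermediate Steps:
Z = 11
Z*l(5) = 11*(-3*5²) = 11*(-3*25) = 11*(-75) = -825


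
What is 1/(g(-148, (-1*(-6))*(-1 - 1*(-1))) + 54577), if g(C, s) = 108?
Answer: 1/54685 ≈ 1.8287e-5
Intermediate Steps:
1/(g(-148, (-1*(-6))*(-1 - 1*(-1))) + 54577) = 1/(108 + 54577) = 1/54685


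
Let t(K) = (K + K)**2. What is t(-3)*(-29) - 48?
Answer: -1092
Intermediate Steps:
t(K) = 4*K**2 (t(K) = (2*K)**2 = 4*K**2)
t(-3)*(-29) - 48 = (4*(-3)**2)*(-29) - 48 = (4*9)*(-29) - 48 = 36*(-29) - 48 = -1044 - 48 = -1092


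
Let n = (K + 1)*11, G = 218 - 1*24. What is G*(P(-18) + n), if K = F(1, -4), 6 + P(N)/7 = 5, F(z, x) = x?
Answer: -7760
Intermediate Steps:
G = 194 (G = 218 - 24 = 194)
P(N) = -7 (P(N) = -42 + 7*5 = -42 + 35 = -7)
K = -4
n = -33 (n = (-4 + 1)*11 = -3*11 = -33)
G*(P(-18) + n) = 194*(-7 - 33) = 194*(-40) = -7760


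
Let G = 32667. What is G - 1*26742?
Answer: 5925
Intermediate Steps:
G - 1*26742 = 32667 - 1*26742 = 32667 - 26742 = 5925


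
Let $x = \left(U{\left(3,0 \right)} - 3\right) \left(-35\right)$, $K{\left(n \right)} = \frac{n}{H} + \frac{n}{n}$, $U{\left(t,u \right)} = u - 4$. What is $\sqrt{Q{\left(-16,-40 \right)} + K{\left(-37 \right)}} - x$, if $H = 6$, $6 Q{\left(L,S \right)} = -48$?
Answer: $-245 + \frac{i \sqrt{474}}{6} \approx -245.0 + 3.6286 i$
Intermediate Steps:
$U{\left(t,u \right)} = -4 + u$ ($U{\left(t,u \right)} = u - 4 = -4 + u$)
$Q{\left(L,S \right)} = -8$ ($Q{\left(L,S \right)} = \frac{1}{6} \left(-48\right) = -8$)
$K{\left(n \right)} = 1 + \frac{n}{6}$ ($K{\left(n \right)} = \frac{n}{6} + \frac{n}{n} = n \frac{1}{6} + 1 = \frac{n}{6} + 1 = 1 + \frac{n}{6}$)
$x = 245$ ($x = \left(\left(-4 + 0\right) - 3\right) \left(-35\right) = \left(-4 - 3\right) \left(-35\right) = \left(-7\right) \left(-35\right) = 245$)
$\sqrt{Q{\left(-16,-40 \right)} + K{\left(-37 \right)}} - x = \sqrt{-8 + \left(1 + \frac{1}{6} \left(-37\right)\right)} - 245 = \sqrt{-8 + \left(1 - \frac{37}{6}\right)} - 245 = \sqrt{-8 - \frac{31}{6}} - 245 = \sqrt{- \frac{79}{6}} - 245 = \frac{i \sqrt{474}}{6} - 245 = -245 + \frac{i \sqrt{474}}{6}$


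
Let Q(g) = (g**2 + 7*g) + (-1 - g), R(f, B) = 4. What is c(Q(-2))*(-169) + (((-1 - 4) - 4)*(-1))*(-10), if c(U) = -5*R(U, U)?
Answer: 3290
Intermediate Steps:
Q(g) = -1 + g**2 + 6*g
c(U) = -20 (c(U) = -5*4 = -20)
c(Q(-2))*(-169) + (((-1 - 4) - 4)*(-1))*(-10) = -20*(-169) + (((-1 - 4) - 4)*(-1))*(-10) = 3380 + ((-5 - 4)*(-1))*(-10) = 3380 - 9*(-1)*(-10) = 3380 + 9*(-10) = 3380 - 90 = 3290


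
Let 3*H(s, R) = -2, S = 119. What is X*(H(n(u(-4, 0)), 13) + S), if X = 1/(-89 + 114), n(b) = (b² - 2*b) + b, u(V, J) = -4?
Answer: 71/15 ≈ 4.7333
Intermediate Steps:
n(b) = b² - b
X = 1/25 ≈ 0.040000
H(s, R) = -⅔ (H(s, R) = (⅓)*(-2) = -⅔)
X*(H(n(u(-4, 0)), 13) + S) = (-⅔ + 119)/25 = (1/25)*(355/3) = 71/15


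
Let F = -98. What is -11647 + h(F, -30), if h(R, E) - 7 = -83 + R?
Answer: -11821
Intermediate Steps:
h(R, E) = -76 + R (h(R, E) = 7 + (-83 + R) = -76 + R)
-11647 + h(F, -30) = -11647 + (-76 - 98) = -11647 - 174 = -11821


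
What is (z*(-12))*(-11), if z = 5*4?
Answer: 2640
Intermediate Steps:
z = 20
(z*(-12))*(-11) = (20*(-12))*(-11) = -240*(-11) = 2640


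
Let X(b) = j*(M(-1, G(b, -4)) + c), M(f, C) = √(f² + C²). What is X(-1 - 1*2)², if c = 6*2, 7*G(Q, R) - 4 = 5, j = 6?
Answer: 258696/49 + 864*√130/7 ≈ 6686.8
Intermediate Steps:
G(Q, R) = 9/7 (G(Q, R) = 4/7 + (⅐)*5 = 4/7 + 5/7 = 9/7)
c = 12
M(f, C) = √(C² + f²)
X(b) = 72 + 6*√130/7 (X(b) = 6*(√((9/7)² + (-1)²) + 12) = 6*(√(81/49 + 1) + 12) = 6*(√(130/49) + 12) = 6*(√130/7 + 12) = 6*(12 + √130/7) = 72 + 6*√130/7)
X(-1 - 1*2)² = (72 + 6*√130/7)²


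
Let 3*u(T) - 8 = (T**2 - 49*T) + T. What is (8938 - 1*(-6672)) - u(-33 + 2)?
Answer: 14791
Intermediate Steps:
u(T) = 8/3 - 16*T + T**2/3 (u(T) = 8/3 + ((T**2 - 49*T) + T)/3 = 8/3 + (T**2 - 48*T)/3 = 8/3 + (-16*T + T**2/3) = 8/3 - 16*T + T**2/3)
(8938 - 1*(-6672)) - u(-33 + 2) = (8938 - 1*(-6672)) - (8/3 - 16*(-33 + 2) + (-33 + 2)**2/3) = (8938 + 6672) - (8/3 - 16*(-31) + (1/3)*(-31)**2) = 15610 - (8/3 + 496 + (1/3)*961) = 15610 - (8/3 + 496 + 961/3) = 15610 - 1*819 = 15610 - 819 = 14791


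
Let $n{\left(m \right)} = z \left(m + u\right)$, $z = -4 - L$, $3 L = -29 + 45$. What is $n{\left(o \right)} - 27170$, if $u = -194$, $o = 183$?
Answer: $- \frac{81202}{3} \approx -27067.0$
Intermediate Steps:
$L = \frac{16}{3}$ ($L = \frac{-29 + 45}{3} = \frac{1}{3} \cdot 16 = \frac{16}{3} \approx 5.3333$)
$z = - \frac{28}{3}$ ($z = -4 - \frac{16}{3} = - \frac{28}{3} \approx -9.3333$)
$n{\left(m \right)} = \frac{5432}{3} - \frac{28 m}{3}$ ($n{\left(m \right)} = - \frac{28 \left(m - 194\right)}{3} = - \frac{28 \left(-194 + m\right)}{3} = \frac{5432}{3} - \frac{28 m}{3}$)
$n{\left(o \right)} - 27170 = \left(\frac{5432}{3} - 1708\right) - 27170 = \frac{308}{3} - 27170 = - \frac{81202}{3}$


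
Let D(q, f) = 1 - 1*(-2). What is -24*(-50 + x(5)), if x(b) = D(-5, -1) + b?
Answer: 1008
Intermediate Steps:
D(q, f) = 3 (D(q, f) = 1 + 2 = 3)
x(b) = 3 + b
-24*(-50 + x(5)) = -24*(-50 + (3 + 5)) = -24*(-50 + 8) = -24*(-42) = 1008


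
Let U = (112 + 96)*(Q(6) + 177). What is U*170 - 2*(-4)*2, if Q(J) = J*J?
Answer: 7531696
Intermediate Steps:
Q(J) = J²
U = 44304 (U = (112 + 96)*(6² + 177) = 208*(36 + 177) = 208*213 = 44304)
U*170 - 2*(-4)*2 = 44304*170 - 2*(-4)*2 = 7531680 + 8*2 = 7531680 + 16 = 7531696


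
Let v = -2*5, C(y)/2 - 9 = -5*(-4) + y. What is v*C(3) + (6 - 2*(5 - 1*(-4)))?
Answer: -652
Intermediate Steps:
C(y) = 58 + 2*y (C(y) = 18 + 2*(-5*(-4) + y) = 18 + 2*(20 + y) = 18 + (40 + 2*y) = 58 + 2*y)
v = -10
v*C(3) + (6 - 2*(5 - 1*(-4))) = -10*(58 + 2*3) + (6 - 2*(5 - 1*(-4))) = -10*(58 + 6) + (6 - 2*(5 + 4)) = -10*64 + (6 - 2*9) = -640 + (6 - 18) = -640 - 12 = -652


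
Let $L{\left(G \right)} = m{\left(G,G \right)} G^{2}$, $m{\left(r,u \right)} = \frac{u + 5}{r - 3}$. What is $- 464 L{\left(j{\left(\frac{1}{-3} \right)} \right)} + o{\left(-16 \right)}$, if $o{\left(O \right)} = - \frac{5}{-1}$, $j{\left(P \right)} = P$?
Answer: $\frac{3473}{45} \approx 77.178$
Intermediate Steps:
$m{\left(r,u \right)} = \frac{5 + u}{-3 + r}$
$o{\left(O \right)} = 5$ ($o{\left(O \right)} = \left(-5\right) \left(-1\right) = 5$)
$L{\left(G \right)} = \frac{G^{2} \left(5 + G\right)}{-3 + G}$ ($L{\left(G \right)} = \frac{5 + G}{-3 + G} G^{2} = \frac{G^{2} \left(5 + G\right)}{-3 + G}$)
$- 464 L{\left(j{\left(\frac{1}{-3} \right)} \right)} + o{\left(-16 \right)} = - 464 \frac{\left(\frac{1}{-3}\right)^{2} \left(5 + \frac{1}{-3}\right)}{-3 + \frac{1}{-3}} + 5 = - 464 \frac{\left(- \frac{1}{3}\right)^{2} \left(5 - \frac{1}{3}\right)}{-3 - \frac{1}{3}} + 5 = - 464 \cdot \frac{1}{9} \frac{1}{- \frac{10}{3}} \cdot \frac{14}{3} + 5 = - 464 \cdot \frac{1}{9} \left(- \frac{3}{10}\right) \frac{14}{3} + 5 = \left(-464\right) \left(- \frac{7}{45}\right) + 5 = \frac{3248}{45} + 5 = \frac{3473}{45}$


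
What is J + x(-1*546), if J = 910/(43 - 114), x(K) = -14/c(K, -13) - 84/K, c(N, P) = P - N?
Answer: -480202/37843 ≈ -12.689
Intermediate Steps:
x(K) = -84/K - 14/(-13 - K) (x(K) = -14/(-13 - K) - 84/K = -84/K - 14/(-13 - K))
J = -910/71 (J = 910/(-71) = 910*(-1/71) = -910/71 ≈ -12.817)
J + x(-1*546) = -910/71 + 14*(-78 - (-5)*546)/(((-1*546))*(13 - 1*546)) = -910/71 + 14*(-78 - 5*(-546))/(-546*(13 - 546)) = -910/71 + 14*(-1/546)*(-78 + 2730)/(-533) = -910/71 + 14*(-1/546)*(-1/533)*2652 = -910/71 + 68/533 = -480202/37843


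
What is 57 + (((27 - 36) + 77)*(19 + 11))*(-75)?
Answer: -152943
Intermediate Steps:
57 + (((27 - 36) + 77)*(19 + 11))*(-75) = 57 + ((-9 + 77)*30)*(-75) = 57 + (68*30)*(-75) = 57 + 2040*(-75) = 57 - 153000 = -152943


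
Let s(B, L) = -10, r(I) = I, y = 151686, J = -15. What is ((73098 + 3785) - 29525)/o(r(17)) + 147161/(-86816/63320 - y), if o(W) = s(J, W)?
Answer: -28434962525593/6003027710 ≈ -4736.8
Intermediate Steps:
o(W) = -10
((73098 + 3785) - 29525)/o(r(17)) + 147161/(-86816/63320 - y) = ((73098 + 3785) - 29525)/(-10) + 147161/(-86816/63320 - 1*151686) = (76883 - 29525)*(-1/10) + 147161/(-86816*1/63320 - 151686) = 47358*(-1/10) + 147161/(-10852/7915 - 151686) = -23679/5 + 147161/(-1200605542/7915) = -23679/5 + 147161*(-7915/1200605542) = -23679/5 - 1164779315/1200605542 = -28434962525593/6003027710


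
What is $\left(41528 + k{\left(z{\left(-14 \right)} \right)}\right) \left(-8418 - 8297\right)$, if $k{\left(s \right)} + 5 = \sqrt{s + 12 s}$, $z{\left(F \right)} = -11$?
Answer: $-694056945 - 16715 i \sqrt{143} \approx -6.9406 \cdot 10^{8} - 1.9988 \cdot 10^{5} i$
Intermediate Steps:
$k{\left(s \right)} = -5 + \sqrt{13} \sqrt{s}$ ($k{\left(s \right)} = -5 + \sqrt{s + 12 s} = -5 + \sqrt{13 s} = -5 + \sqrt{13} \sqrt{s}$)
$\left(41528 + k{\left(z{\left(-14 \right)} \right)}\right) \left(-8418 - 8297\right) = \left(41528 - \left(5 - \sqrt{13} \sqrt{-11}\right)\right) \left(-8418 - 8297\right) = \left(41528 - \left(5 - \sqrt{13} i \sqrt{11}\right)\right) \left(-16715\right) = \left(41528 - \left(5 - i \sqrt{143}\right)\right) \left(-16715\right) = \left(41523 + i \sqrt{143}\right) \left(-16715\right) = -694056945 - 16715 i \sqrt{143}$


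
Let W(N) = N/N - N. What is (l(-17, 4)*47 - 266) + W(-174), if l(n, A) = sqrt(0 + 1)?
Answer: -44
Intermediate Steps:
l(n, A) = 1 (l(n, A) = sqrt(1) = 1)
W(N) = 1 - N
(l(-17, 4)*47 - 266) + W(-174) = (1*47 - 266) + (1 - 1*(-174)) = (47 - 266) + (1 + 174) = -219 + 175 = -44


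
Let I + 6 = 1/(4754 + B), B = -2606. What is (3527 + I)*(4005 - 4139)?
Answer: -506728303/1074 ≈ -4.7181e+5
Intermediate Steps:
I = -12887/2148 (I = -6 + 1/(4754 - 2606) = -6 + 1/2148 = -12887/2148 ≈ -5.9995)
(3527 + I)*(4005 - 4139) = (3527 - 12887/2148)*(4005 - 4139) = (7563109/2148)*(-134) = -506728303/1074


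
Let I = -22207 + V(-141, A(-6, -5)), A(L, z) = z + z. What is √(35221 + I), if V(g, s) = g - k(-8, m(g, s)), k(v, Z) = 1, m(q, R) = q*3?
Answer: 2*√3218 ≈ 113.45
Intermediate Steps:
m(q, R) = 3*q
A(L, z) = 2*z
V(g, s) = -1 + g (V(g, s) = g - 1*1 = g - 1 = -1 + g)
I = -22349 (I = -22207 + (-1 - 141) = -22207 - 142 = -22349)
√(35221 + I) = √(35221 - 22349) = √12872 = 2*√3218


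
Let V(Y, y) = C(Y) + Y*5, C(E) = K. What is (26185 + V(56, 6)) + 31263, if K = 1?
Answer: 57729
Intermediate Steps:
C(E) = 1
V(Y, y) = 1 + 5*Y (V(Y, y) = 1 + Y*5 = 1 + 5*Y)
(26185 + V(56, 6)) + 31263 = (26185 + (1 + 5*56)) + 31263 = (26185 + (1 + 280)) + 31263 = (26185 + 281) + 31263 = 26466 + 31263 = 57729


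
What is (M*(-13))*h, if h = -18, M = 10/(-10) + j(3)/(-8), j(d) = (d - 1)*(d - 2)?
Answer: -585/2 ≈ -292.50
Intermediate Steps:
j(d) = (-1 + d)*(-2 + d)
M = -5/4 (M = 10/(-10) + (2 + 3² - 3*3)/(-8) = 10*(-⅒) + (2 + 9 - 9)*(-⅛) = -1 + 2*(-⅛) = -1 - ¼ = -5/4 ≈ -1.2500)
(M*(-13))*h = -5/4*(-13)*(-18) = (65/4)*(-18) = -585/2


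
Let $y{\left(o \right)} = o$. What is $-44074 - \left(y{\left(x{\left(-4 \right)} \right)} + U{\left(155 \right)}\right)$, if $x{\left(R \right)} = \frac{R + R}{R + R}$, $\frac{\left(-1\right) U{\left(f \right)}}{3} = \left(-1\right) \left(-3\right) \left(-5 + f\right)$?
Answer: $-42725$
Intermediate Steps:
$U{\left(f \right)} = 45 - 9 f$ ($U{\left(f \right)} = - 3 \left(-1\right) \left(-3\right) \left(-5 + f\right) = - 3 \cdot 3 \left(-5 + f\right) = - 3 \left(-15 + 3 f\right) = 45 - 9 f$)
$x{\left(R \right)} = 1$ ($x{\left(R \right)} = \frac{2 R}{2 R} = 2 R \frac{1}{2 R} = 1$)
$-44074 - \left(y{\left(x{\left(-4 \right)} \right)} + U{\left(155 \right)}\right) = -44074 - \left(1 + \left(45 - 1395\right)\right) = -44074 - \left(1 - 1350\right) = -44074 - -1349 = -44074 + 1349 = -42725$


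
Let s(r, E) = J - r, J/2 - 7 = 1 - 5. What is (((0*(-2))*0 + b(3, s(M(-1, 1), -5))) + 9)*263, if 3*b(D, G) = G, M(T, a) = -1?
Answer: 8942/3 ≈ 2980.7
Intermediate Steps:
J = 6 (J = 14 + 2*(1 - 5) = 14 + 2*(-4) = 14 - 8 = 6)
s(r, E) = 6 - r
b(D, G) = G/3
(((0*(-2))*0 + b(3, s(M(-1, 1), -5))) + 9)*263 = (((0*(-2))*0 + (6 - 1*(-1))/3) + 9)*263 = ((0*0 + (6 + 1)/3) + 9)*263 = ((0 + (1/3)*7) + 9)*263 = ((0 + 7/3) + 9)*263 = (7/3 + 9)*263 = (34/3)*263 = 8942/3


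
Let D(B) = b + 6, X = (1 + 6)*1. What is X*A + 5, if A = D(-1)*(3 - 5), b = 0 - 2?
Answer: -51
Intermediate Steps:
b = -2
X = 7 (X = 7*1 = 7)
D(B) = 4 (D(B) = -2 + 6 = 4)
A = -8 (A = 4*(3 - 5) = 4*(-2) = -8)
X*A + 5 = 7*(-8) + 5 = -56 + 5 = -51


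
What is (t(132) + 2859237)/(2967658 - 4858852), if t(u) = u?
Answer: -953123/630398 ≈ -1.5119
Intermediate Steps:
(t(132) + 2859237)/(2967658 - 4858852) = (132 + 2859237)/(2967658 - 4858852) = 2859369/(-1891194) = 2859369*(-1/1891194) = -953123/630398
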